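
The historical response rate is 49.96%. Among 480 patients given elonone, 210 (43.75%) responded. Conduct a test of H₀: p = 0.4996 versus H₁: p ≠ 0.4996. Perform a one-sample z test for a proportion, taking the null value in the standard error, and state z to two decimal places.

p̂ = 210/480 = 0.4375.
Standard error under H₀: √(0.4996×0.5004/480) = 0.0228.
z = (0.4375 − 0.4996)/0.0228 = -0.0621/0.0228 = -2.72.

z = -2.72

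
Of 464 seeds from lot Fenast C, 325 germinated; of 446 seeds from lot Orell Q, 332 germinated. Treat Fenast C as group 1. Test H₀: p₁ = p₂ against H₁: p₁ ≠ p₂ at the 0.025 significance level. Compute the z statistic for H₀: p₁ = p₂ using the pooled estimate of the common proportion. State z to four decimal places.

z = -1.4798

p̂₁ = 325/464 ≈ 0.700431, p̂₂ = 332/446 ≈ 0.744395.
Pooled p̂ = (325+332)/(464+446) = 657/910 = 0.721978.
SE = √(0.200726 × 0.00439732) = 0.029710.
z = (0.700431 − 0.744395)/0.029710 = -0.043964/0.029710 = -1.4798.
Two-sided p-value ≈ 2·Φ(−1.480) = 0.1389. With α = 0.025, fail to reject H₀.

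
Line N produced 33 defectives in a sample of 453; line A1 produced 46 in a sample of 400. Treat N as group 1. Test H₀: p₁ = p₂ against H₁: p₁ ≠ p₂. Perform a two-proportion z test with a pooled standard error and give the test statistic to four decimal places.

z = -2.1193

p̂₁ = 33/453 ≈ 0.072848, p̂₂ = 46/400 ≈ 0.115000.
Pooled p̂ = (33+46)/(453+400) = 79/853 = 0.092614.
SE = √(p̂(1−p̂)(1/n₁+1/n₂)) = √(0.092614·0.907386·0.00470751) = √(0.000395604) = 0.019890.
z = (0.072848 − 0.115000)/0.019890 = -0.042152/0.019890 = -2.1193.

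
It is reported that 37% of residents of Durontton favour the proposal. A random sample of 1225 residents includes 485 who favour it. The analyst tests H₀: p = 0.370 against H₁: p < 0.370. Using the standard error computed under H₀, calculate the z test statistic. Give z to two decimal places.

p̂ = 485/1225 = 0.3959.
SE = √(p₀(1−p₀)/n) = √(0.2331/1225) = 0.0138.
z = (0.3959 − 0.37)/0.0138 = 0.0259/0.0138 = 1.88.
p-value = P(Z < 1.879) ≈ 0.9699.

z = 1.88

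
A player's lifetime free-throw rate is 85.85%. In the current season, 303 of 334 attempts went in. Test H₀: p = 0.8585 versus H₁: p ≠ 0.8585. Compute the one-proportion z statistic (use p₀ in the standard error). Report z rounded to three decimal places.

p̂ = 303/334 = 0.90719.
Under H₀, SE = √(0.8585·0.1415/334) = √(0.000363706) = 0.01907.
z = (0.90719 − 0.8585)/0.01907 = 0.04869/0.01907 = 2.553.
Two-sided p-value ≈ 2·Φ(−2.553) = 0.0107.

z = 2.553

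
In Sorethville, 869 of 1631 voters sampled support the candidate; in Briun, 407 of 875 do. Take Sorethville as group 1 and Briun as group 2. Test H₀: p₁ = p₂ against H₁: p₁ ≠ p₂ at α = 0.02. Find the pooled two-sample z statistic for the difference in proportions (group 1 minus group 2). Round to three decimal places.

z = 3.230

p̂₁ = 869/1631 = 0.53280, p̂₂ = 407/875 = 0.46514.
Pooled p̂ = (869+407)/(1631+875) = 1276/2506 = 0.50918.
SE = √(0.249916 × 0.00175598) = 0.02095.
z = (0.53280 − 0.46514)/0.02095 = 0.06766/0.02095 = 3.230.
p-value = 2·P(Z > 3.230) ≈ 0.0012; since p < α = 0.02, reject H₀.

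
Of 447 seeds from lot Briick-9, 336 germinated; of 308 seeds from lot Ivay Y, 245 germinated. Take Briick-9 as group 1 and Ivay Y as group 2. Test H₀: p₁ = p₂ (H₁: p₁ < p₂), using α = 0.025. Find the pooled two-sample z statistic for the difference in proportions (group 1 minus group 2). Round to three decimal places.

z = -1.404

p̂₁ = 336/447 ≈ 0.751678, p̂₂ = 245/308 ≈ 0.795455.
Pooled p̂ = (336+245)/(447+308) = 581/755 = 0.769536.
SE = √(0.17735 × 0.00548389) = 0.031186.
z = (0.751678 − 0.795455)/0.031186 = -0.043777/0.031186 = -1.404.
p-value = P(Z < -1.404) ≈ 0.0802, so at α = 0.025 we fail to reject H₀.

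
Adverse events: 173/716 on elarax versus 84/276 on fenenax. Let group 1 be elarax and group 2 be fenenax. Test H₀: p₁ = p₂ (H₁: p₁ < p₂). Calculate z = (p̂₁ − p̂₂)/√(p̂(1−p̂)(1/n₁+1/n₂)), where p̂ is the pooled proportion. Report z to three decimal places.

z = -2.021

p̂₁ = 173/716 ≈ 0.24162, p̂₂ = 84/276 ≈ 0.30435.
Pooled p̂ = (173+84)/(716+276) = 257/992 = 0.25907.
SE = √(p̂(1−p̂)(1/n₁+1/n₂)) = √(0.25907·0.74093·0.00501984) = √(0.000963578) = 0.03104.
z = (0.24162 − 0.30435)/0.03104 = -0.06273/0.03104 = -2.021.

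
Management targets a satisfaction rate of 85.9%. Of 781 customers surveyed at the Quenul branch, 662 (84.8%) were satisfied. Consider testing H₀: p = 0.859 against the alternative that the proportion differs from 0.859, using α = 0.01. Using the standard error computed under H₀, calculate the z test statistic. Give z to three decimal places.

p̂ = 662/781 ≈ 0.84763.
Under H₀, SE = √(0.859·0.141/781) = √(0.000155082) = 0.01245.
z = (0.84763 − 0.859)/0.01245 = -0.01137/0.01245 = -0.913.
p-value = 2·P(Z > 0.913) ≈ 0.3613; since p > α = 0.01, fail to reject H₀.

z = -0.913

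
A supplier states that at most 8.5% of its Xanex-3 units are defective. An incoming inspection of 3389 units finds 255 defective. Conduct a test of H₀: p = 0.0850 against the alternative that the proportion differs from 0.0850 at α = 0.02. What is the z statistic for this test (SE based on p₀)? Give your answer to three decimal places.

p̂ = 255/3389 = 0.075243.
SE = √(p₀(1−p₀)/n) = √(0.077775/3389) = 0.004791.
z = (0.075243 − 0.085)/0.004791 = -0.009757/0.004791 = -2.037.
Two-sided p-value ≈ 2·Φ(−2.037) = 0.0417, so at α = 0.02 we fail to reject H₀.

z = -2.037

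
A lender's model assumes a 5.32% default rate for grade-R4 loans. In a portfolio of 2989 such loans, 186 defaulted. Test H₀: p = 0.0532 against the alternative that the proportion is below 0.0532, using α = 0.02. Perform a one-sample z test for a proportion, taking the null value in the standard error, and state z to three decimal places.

z = 2.199

p̂ = 186/2989 = 0.062228.
SE = √(p₀(1−p₀)/n) = √(0.05037/2989) = 0.004105.
z = (0.062228 − 0.0532)/0.004105 = 0.009028/0.004105 = 2.199.
p-value = P(Z < 2.199) ≈ 0.9861, so at α = 0.02 we fail to reject H₀.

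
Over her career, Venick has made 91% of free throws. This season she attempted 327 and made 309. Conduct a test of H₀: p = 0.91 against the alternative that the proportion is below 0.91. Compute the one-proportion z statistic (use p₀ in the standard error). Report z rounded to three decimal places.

p̂ = 309/327 ≈ 0.944954.
SE = √(p₀(1−p₀)/n) = √(0.0819/327) = 0.015826.
z = (0.944954 − 0.91)/0.015826 = 0.034954/0.015826 = 2.209.
p-value = P(Z < 2.209) ≈ 0.9864.

z = 2.209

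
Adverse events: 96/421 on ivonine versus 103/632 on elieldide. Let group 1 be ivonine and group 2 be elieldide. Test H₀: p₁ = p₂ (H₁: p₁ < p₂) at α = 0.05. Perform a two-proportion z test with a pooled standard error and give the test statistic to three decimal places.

p̂₁ = 96/421 = 0.22803, p̂₂ = 103/632 = 0.16297.
Pooled p̂ = (96+103)/(421+632) = 199/1053 = 0.18898.
SE = √(0.153269 × 0.00395758) = 0.02463.
z = (0.22803 − 0.16297)/0.02463 = 0.06506/0.02463 = 2.641.
p-value = P(Z < 2.641) ≈ 0.9959; since p > α = 0.05, fail to reject H₀.

z = 2.641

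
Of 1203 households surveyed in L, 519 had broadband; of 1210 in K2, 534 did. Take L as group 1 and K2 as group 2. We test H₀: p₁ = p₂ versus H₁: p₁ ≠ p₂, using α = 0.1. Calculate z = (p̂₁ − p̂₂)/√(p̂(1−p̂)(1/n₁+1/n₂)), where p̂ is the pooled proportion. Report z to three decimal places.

p̂₁ = 519/1203 ≈ 0.43142, p̂₂ = 534/1210 ≈ 0.44132.
Pooled p̂ = (519+534)/(1203+1210) = 1053/2413 = 0.43639.
SE = √(p̂(1−p̂)(1/n₁+1/n₂)) = √(0.43639·0.56361·0.0016577) = √(0.000407717) = 0.02019.
z = (0.43142 − 0.44132)/0.02019 = -0.00990/0.02019 = -0.490.
Two-sided p-value ≈ 2·Φ(−0.490) = 0.6239; since p > α = 0.1, fail to reject H₀.

z = -0.490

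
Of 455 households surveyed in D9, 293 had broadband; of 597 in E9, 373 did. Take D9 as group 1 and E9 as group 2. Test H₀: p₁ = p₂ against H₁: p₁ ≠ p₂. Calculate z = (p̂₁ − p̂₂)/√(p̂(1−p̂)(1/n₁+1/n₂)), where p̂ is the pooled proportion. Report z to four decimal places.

p̂₁ = 293/455 = 0.643956, p̂₂ = 373/597 = 0.624791.
Pooled p̂ = (293+373)/(455+597) = 666/1052 = 0.633080.
SE = √(0.23229 × 0.00387284) = 0.029994.
z = (0.643956 − 0.624791)/0.029994 = 0.019165/0.029994 = 0.6390.

z = 0.6390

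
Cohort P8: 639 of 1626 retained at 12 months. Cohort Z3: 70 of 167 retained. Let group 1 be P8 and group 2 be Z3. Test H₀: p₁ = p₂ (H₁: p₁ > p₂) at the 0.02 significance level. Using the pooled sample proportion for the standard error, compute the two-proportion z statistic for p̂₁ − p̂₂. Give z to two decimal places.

z = -0.66

p̂₁ = 639/1626 = 0.3930, p̂₂ = 70/167 = 0.4192.
Pooled p̂ = (639+70)/(1626+167) = 709/1793 = 0.3954.
SE = √(p̂(1−p̂)(1/n₁+1/n₂)) = √(0.3954·0.6046·0.00660303) = √(0.00157855) = 0.0397.
z = (0.3930 − 0.4192)/0.0397 = -0.0262/0.0397 = -0.66.
p-value = P(Z > -0.659) ≈ 0.7450; since p > α = 0.02, fail to reject H₀.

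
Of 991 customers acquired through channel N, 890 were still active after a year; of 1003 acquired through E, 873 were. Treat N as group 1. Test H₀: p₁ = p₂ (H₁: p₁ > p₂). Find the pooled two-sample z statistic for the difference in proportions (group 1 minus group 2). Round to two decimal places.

z = 1.93

p̂₁ = 890/991 ≈ 0.89808, p̂₂ = 873/1003 ≈ 0.87039.
Pooled p̂ = (890+873)/(991+1003) = 1763/1994 = 0.88415.
SE = √(0.102427 × 0.00200609) = 0.01433.
z = (0.89808 − 0.87039)/0.01433 = 0.02769/0.01433 = 1.93.
p-value = P(Z > 1.932) ≈ 0.0267.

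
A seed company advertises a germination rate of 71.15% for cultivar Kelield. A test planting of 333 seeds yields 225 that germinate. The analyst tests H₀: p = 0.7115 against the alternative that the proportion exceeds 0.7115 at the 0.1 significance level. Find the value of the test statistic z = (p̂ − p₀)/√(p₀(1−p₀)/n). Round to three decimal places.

p̂ = 225/333 = 0.67568.
Under H₀, SE = √(0.7115·0.2885/333) = √(0.00061642) = 0.02483.
z = (0.67568 − 0.7115)/0.02483 = -0.03582/0.02483 = -1.443.
p-value = P(Z > -1.443) ≈ 0.9255, so at α = 0.1 we fail to reject H₀.

z = -1.443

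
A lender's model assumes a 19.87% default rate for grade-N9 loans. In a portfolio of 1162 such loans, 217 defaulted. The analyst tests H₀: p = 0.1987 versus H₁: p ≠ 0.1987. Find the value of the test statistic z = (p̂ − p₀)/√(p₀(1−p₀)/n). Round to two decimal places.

z = -1.02

p̂ = 217/1162 ≈ 0.18675.
SE = √(p₀(1−p₀)/n) = √(0.15922/1162) = 0.01171.
z = (0.18675 − 0.1987)/0.01171 = -0.01195/0.01171 = -1.02.
Two-sided p-value ≈ 2·Φ(−1.021) = 0.3072.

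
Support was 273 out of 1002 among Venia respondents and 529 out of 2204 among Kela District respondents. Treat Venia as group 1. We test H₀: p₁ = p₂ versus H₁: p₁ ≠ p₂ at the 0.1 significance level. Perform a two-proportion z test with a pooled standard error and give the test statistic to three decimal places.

z = 1.966

p̂₁ = 273/1002 ≈ 0.27246, p̂₂ = 529/2204 ≈ 0.24002.
Pooled p̂ = (273+529)/(1002+2204) = 802/3206 = 0.25016.
SE = √(p̂(1−p̂)(1/n₁+1/n₂)) = √(0.25016·0.74984·0.00145172) = √(0.000272312) = 0.01650.
z = (0.27246 − 0.24002)/0.01650 = 0.03244/0.01650 = 1.966.
Two-sided p-value ≈ 2·Φ(−1.966) = 0.0493, so at α = 0.1 we reject H₀.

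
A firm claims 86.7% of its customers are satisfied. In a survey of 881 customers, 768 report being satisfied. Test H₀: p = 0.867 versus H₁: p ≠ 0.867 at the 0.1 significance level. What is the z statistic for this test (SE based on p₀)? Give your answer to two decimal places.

z = 0.41

p̂ = 768/881 ≈ 0.8717.
SE = √(p₀(1−p₀)/n) = √(0.11531/881) = 0.0114.
z = (0.8717 − 0.867)/0.0114 = 0.0047/0.0114 = 0.41.
p-value = 2·P(Z > 0.414) ≈ 0.6789, so at α = 0.1 we fail to reject H₀.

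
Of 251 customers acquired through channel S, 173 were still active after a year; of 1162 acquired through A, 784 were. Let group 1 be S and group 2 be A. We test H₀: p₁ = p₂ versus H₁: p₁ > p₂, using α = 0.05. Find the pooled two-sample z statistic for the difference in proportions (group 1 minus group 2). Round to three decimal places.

z = 0.447

p̂₁ = 173/251 = 0.68924, p̂₂ = 784/1162 = 0.67470.
Pooled p̂ = (173+784)/(251+1162) = 957/1413 = 0.67728.
SE = √(p̂(1−p̂)(1/n₁+1/n₂)) = √(0.67728·0.32272·0.00484465) = √(0.0010589) = 0.03254.
z = (0.68924 − 0.67470)/0.03254 = 0.01454/0.03254 = 0.447.
p-value = P(Z > 0.447) ≈ 0.3275, so at α = 0.05 we fail to reject H₀.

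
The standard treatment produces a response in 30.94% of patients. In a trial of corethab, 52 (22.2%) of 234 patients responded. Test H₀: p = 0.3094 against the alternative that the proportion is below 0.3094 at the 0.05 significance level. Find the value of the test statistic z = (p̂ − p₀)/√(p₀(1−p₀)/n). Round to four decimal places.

p̂ = 52/234 = 0.222222.
Under H₀, SE = √(0.3094·0.6906/234) = √(0.000913127) = 0.030218.
z = (0.222222 − 0.3094)/0.030218 = -0.087178/0.030218 = -2.8850.
p-value = P(Z < -2.885) ≈ 0.0020, so at α = 0.05 we reject H₀.

z = -2.8850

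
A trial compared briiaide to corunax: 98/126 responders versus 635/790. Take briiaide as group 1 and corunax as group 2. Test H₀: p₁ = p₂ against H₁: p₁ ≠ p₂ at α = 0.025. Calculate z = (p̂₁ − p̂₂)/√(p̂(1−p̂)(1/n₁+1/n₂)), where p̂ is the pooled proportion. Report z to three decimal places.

z = -0.678

p̂₁ = 98/126 ≈ 0.77778, p̂₂ = 635/790 ≈ 0.80380.
Pooled p̂ = (98+635)/(126+790) = 733/916 = 0.80022.
SE = √(0.159869 × 0.00920233) = 0.03836.
z = (0.77778 − 0.80380)/0.03836 = -0.02602/0.03836 = -0.678.
Two-sided p-value ≈ 2·Φ(−0.678) = 0.4975. With α = 0.025, fail to reject H₀.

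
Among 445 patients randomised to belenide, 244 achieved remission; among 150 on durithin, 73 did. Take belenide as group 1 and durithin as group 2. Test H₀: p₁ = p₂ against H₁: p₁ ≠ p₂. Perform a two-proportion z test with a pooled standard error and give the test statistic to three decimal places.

p̂₁ = 244/445 = 0.548315, p̂₂ = 73/150 = 0.486667.
Pooled p̂ = (244+73)/(445+150) = 317/595 = 0.532773.
SE = √(p̂(1−p̂)(1/n₁+1/n₂)) = √(0.532773·0.467227·0.00891386) = √(0.00221889) = 0.047105.
z = (0.548315 − 0.486667)/0.047105 = 0.061648/0.047105 = 1.309.
Two-sided p-value ≈ 2·Φ(−1.309) = 0.1906.

z = 1.309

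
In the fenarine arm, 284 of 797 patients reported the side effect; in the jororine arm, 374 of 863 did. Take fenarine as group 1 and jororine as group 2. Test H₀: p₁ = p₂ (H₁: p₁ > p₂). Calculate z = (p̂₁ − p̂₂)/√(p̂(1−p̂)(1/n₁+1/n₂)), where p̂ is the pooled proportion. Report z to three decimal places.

p̂₁ = 284/797 ≈ 0.35634, p̂₂ = 374/863 ≈ 0.43337.
Pooled p̂ = (284+374)/(797+863) = 658/1660 = 0.39639.
SE = √(p̂(1−p̂)(1/n₁+1/n₂)) = √(0.39639·0.60361·0.00241345) = √(0.000577453) = 0.02403.
z = (0.35634 − 0.43337)/0.02403 = -0.07703/0.02403 = -3.206.
p-value = P(Z > -3.206) ≈ 0.9993.

z = -3.206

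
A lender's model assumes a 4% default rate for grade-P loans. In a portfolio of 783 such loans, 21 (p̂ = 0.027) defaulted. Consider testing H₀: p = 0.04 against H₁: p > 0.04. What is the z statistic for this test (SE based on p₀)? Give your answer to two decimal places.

p̂ = 21/783 = 0.02682.
SE = √(p₀(1−p₀)/n) = √(0.0384/783) = 0.00700.
z = (0.02682 − 0.04)/0.00700 = -0.01318/0.00700 = -1.88.
p-value = P(Z > -1.882) ≈ 0.9701.

z = -1.88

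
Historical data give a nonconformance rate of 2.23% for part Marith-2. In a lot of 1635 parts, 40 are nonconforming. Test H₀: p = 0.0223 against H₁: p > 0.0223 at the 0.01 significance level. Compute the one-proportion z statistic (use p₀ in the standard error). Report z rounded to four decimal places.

p̂ = 40/1635 = 0.024465.
SE = √(p₀(1−p₀)/n) = √(0.021803/1635) = 0.003652.
z = (0.024465 − 0.0223)/0.003652 = 0.002165/0.003652 = 0.5928.
p-value = P(Z > 0.593) ≈ 0.2766, so at α = 0.01 we fail to reject H₀.

z = 0.5928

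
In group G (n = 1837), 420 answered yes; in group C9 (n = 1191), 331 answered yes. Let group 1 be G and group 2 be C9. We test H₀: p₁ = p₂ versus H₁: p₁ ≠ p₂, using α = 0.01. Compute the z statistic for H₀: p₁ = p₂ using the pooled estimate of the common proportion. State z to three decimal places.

p̂₁ = 420/1837 = 0.228634, p̂₂ = 331/1191 = 0.277918.
Pooled p̂ = (420+331)/(1837+1191) = 751/3028 = 0.248018.
SE = √(p̂(1−p̂)(1/n₁+1/n₂)) = √(0.248018·0.751982·0.001384) = √(0.000258123) = 0.016066.
z = (0.228634 − 0.277918)/0.016066 = -0.049284/0.016066 = -3.068.
p-value = 2·P(Z > 3.068) ≈ 0.0022; since p < α = 0.01, reject H₀.

z = -3.068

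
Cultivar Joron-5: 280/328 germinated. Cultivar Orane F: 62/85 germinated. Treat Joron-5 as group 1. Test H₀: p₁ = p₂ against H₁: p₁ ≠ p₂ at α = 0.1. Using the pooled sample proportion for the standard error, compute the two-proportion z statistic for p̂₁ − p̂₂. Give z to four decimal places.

z = 2.7056

p̂₁ = 280/328 = 0.853659, p̂₂ = 62/85 = 0.729412.
Pooled p̂ = (280+62)/(328+85) = 342/413 = 0.828087.
SE = √(p̂(1−p̂)(1/n₁+1/n₂)) = √(0.828087·0.171913·0.0148135) = √(0.00210883) = 0.045922.
z = (0.853659 − 0.729412)/0.045922 = 0.124247/0.045922 = 2.7056.
p-value = 2·P(Z > 2.706) ≈ 0.0068; since p < α = 0.1, reject H₀.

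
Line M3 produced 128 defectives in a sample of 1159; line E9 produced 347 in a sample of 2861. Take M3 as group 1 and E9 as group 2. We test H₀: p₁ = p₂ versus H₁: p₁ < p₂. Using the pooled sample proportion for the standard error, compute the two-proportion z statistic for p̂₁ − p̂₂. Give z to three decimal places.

p̂₁ = 128/1159 ≈ 0.11044, p̂₂ = 347/2861 ≈ 0.12129.
Pooled p̂ = (128+347)/(1159+2861) = 475/4020 = 0.11816.
SE = √(p̂(1−p̂)(1/n₁+1/n₂)) = √(0.11816·0.88184·0.00121234) = √(0.000126323) = 0.01124.
z = (0.11044 − 0.12129)/0.01124 = -0.01085/0.01124 = -0.965.

z = -0.965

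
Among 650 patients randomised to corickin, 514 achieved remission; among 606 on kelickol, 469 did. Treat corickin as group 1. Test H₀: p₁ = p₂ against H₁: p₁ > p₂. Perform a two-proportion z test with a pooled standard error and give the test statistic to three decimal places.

z = 0.723

p̂₁ = 514/650 = 0.79077, p̂₂ = 469/606 = 0.77393.
Pooled p̂ = (514+469)/(650+606) = 983/1256 = 0.78264.
SE = √(p̂(1−p̂)(1/n₁+1/n₂)) = √(0.78264·0.21736·0.00318863) = √(0.000542426) = 0.02329.
z = (0.79077 − 0.77393)/0.02329 = 0.01684/0.02329 = 0.723.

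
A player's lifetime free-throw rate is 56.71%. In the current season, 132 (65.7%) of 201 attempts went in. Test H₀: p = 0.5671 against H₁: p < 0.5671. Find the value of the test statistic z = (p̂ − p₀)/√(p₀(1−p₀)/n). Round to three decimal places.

p̂ = 132/201 ≈ 0.65672.
SE = √(p₀(1−p₀)/n) = √(0.2455/201) = 0.03495.
z = (0.65672 − 0.5671)/0.03495 = 0.08962/0.03495 = 2.564.

z = 2.564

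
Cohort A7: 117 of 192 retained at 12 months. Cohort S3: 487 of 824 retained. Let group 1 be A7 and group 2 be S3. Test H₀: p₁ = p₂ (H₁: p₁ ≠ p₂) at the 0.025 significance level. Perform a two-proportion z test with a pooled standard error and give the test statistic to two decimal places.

z = 0.47

p̂₁ = 117/192 ≈ 0.6094, p̂₂ = 487/824 ≈ 0.5910.
Pooled p̂ = (117+487)/(192+824) = 604/1016 = 0.5945.
SE = √(p̂(1−p̂)(1/n₁+1/n₂)) = √(0.5945·0.4055·0.00642193) = √(0.00154815) = 0.0393.
z = (0.6094 − 0.5910)/0.0393 = 0.0184/0.0393 = 0.47.
p-value = 2·P(Z > 0.467) ≈ 0.6408, so at α = 0.025 we fail to reject H₀.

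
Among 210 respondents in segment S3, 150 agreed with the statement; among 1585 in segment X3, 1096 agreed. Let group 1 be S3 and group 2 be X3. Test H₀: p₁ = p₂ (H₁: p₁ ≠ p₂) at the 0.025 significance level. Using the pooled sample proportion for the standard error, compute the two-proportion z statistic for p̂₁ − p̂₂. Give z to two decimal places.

p̂₁ = 150/210 = 0.7143, p̂₂ = 1096/1585 = 0.6915.
Pooled p̂ = (150+1096)/(210+1585) = 1246/1795 = 0.6942.
SE = √(p̂(1−p̂)(1/n₁+1/n₂)) = √(0.6942·0.3058·0.00539282) = √(0.00114493) = 0.0338.
z = (0.7143 − 0.6915)/0.0338 = 0.0228/0.0338 = 0.67.
Two-sided p-value ≈ 2·Φ(−0.674) = 0.5004; since p > α = 0.025, fail to reject H₀.

z = 0.67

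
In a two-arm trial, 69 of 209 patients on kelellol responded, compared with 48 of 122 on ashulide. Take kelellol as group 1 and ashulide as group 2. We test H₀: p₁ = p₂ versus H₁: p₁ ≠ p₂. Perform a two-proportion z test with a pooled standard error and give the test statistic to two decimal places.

z = -1.16

p̂₁ = 69/209 ≈ 0.3301, p̂₂ = 48/122 ≈ 0.3934.
Pooled p̂ = (69+48)/(209+122) = 117/331 = 0.3535.
SE = √(p̂(1−p̂)(1/n₁+1/n₂)) = √(0.3535·0.6465·0.0129814) = √(0.00296664) = 0.0545.
z = (0.3301 − 0.3934)/0.0545 = -0.0633/0.0545 = -1.16.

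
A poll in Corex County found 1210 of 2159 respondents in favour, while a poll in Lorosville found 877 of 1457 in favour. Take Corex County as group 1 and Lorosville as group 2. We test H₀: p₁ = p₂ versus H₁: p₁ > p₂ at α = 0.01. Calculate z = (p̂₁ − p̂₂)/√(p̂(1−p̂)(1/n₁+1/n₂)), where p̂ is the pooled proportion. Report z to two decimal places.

z = -2.48

p̂₁ = 1210/2159 ≈ 0.56044, p̂₂ = 877/1457 ≈ 0.60192.
Pooled p̂ = (1210+877)/(2159+1457) = 2087/3616 = 0.57716.
SE = √(p̂(1−p̂)(1/n₁+1/n₂)) = √(0.57716·0.42284·0.00114952) = √(0.000280536) = 0.01675.
z = (0.56044 − 0.60192)/0.01675 = -0.04148/0.01675 = -2.48.
p-value = P(Z > -2.476) ≈ 0.9934, so at α = 0.01 we fail to reject H₀.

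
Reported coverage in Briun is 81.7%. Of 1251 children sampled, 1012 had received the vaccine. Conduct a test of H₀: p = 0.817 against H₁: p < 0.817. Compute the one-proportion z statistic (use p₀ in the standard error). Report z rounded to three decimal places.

p̂ = 1012/1251 ≈ 0.808953.
SE = √(p₀(1−p₀)/n) = √(0.14951/1251) = 0.010932.
z = (0.808953 − 0.817)/0.010932 = -0.008047/0.010932 = -0.736.
p-value = P(Z < -0.736) ≈ 0.2308.

z = -0.736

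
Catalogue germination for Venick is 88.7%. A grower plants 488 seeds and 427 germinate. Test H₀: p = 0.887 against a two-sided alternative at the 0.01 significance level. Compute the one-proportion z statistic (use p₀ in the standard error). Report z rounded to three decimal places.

p̂ = 427/488 = 0.87500.
Under H₀, SE = √(0.887·0.113/488) = √(0.000205391) = 0.01433.
z = (0.87500 − 0.887)/0.01433 = -0.01200/0.01433 = -0.837.
Two-sided p-value ≈ 2·Φ(−0.837) = 0.4024, so at α = 0.01 we fail to reject H₀.

z = -0.837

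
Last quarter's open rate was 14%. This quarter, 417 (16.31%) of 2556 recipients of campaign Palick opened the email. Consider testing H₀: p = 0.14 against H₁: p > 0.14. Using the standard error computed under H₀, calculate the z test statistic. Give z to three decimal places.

z = 3.372

p̂ = 417/2556 = 0.1631455.
Under H₀, SE = √(0.14·0.86/2556) = √(4.71049e-05) = 0.0068633.
z = (0.1631455 − 0.14)/0.0068633 = 0.0231455/0.0068633 = 3.372.
p-value = P(Z > 3.372) ≈ 0.0004.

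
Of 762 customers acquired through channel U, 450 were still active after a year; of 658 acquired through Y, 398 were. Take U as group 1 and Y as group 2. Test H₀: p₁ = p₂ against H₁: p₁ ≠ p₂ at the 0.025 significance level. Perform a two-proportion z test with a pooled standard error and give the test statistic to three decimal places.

p̂₁ = 450/762 = 0.59055, p̂₂ = 398/658 = 0.60486.
Pooled p̂ = (450+398)/(762+658) = 848/1420 = 0.59718.
SE = √(0.240555 × 0.00283209) = 0.02610.
z = (0.59055 − 0.60486)/0.02610 = -0.01431/0.02610 = -0.548.
Two-sided p-value ≈ 2·Φ(−0.548) = 0.5835, so at α = 0.025 we fail to reject H₀.

z = -0.548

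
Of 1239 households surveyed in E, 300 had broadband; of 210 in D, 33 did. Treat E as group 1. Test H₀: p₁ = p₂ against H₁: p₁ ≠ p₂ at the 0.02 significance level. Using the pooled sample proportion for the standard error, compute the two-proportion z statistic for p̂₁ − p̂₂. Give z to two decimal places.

p̂₁ = 300/1239 ≈ 0.2421, p̂₂ = 33/210 ≈ 0.1571.
Pooled p̂ = (300+33)/(1239+210) = 333/1449 = 0.2298.
SE = √(0.176999 × 0.00556901) = 0.0314.
z = (0.2421 − 0.1571)/0.0314 = 0.0850/0.0314 = 2.71.
p-value = 2·P(Z > 2.707) ≈ 0.0068, so at α = 0.02 we reject H₀.

z = 2.71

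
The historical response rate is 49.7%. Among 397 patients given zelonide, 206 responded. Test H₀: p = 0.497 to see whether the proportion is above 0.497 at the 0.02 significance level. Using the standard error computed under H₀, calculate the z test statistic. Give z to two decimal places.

z = 0.87

p̂ = 206/397 = 0.5189.
Under H₀, SE = √(0.497·0.503/397) = √(0.0006297) = 0.0251.
z = (0.5189 − 0.497)/0.0251 = 0.0219/0.0251 = 0.87.
p-value = P(Z > 0.872) ≈ 0.1915; since p > α = 0.02, fail to reject H₀.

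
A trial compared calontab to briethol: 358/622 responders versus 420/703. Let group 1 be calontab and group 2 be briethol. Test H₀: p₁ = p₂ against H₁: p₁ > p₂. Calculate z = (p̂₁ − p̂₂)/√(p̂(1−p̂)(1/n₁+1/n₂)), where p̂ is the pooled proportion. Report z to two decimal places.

p̂₁ = 358/622 = 0.57556, p̂₂ = 420/703 = 0.59744.
Pooled p̂ = (358+420)/(622+703) = 778/1325 = 0.58717.
SE = √(0.242401 × 0.00303019) = 0.02710.
z = (0.57556 − 0.59744)/0.02710 = -0.02188/0.02710 = -0.81.
p-value = P(Z > -0.807) ≈ 0.7902.

z = -0.81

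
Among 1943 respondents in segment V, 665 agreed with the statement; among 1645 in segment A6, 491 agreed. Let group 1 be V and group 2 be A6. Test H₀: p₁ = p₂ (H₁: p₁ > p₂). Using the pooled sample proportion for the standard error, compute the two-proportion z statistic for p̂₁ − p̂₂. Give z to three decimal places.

p̂₁ = 665/1943 ≈ 0.342254, p̂₂ = 491/1645 ≈ 0.298480.
Pooled p̂ = (665+491)/(1943+1645) = 1156/3588 = 0.322185.
SE = √(0.218382 × 0.00112257) = 0.015657.
z = (0.342254 − 0.298480)/0.015657 = 0.043774/0.015657 = 2.796.

z = 2.796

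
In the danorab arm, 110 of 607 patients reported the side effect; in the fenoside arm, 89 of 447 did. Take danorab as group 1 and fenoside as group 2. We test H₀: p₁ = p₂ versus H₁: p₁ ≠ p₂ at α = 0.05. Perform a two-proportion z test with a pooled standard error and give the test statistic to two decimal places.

p̂₁ = 110/607 ≈ 0.1812, p̂₂ = 89/447 ≈ 0.1991.
Pooled p̂ = (110+89)/(607+447) = 199/1054 = 0.1888.
SE = √(0.153157 × 0.00388458) = 0.0244.
z = (0.1812 − 0.1991)/0.0244 = -0.0179/0.0244 = -0.73.
p-value = 2·P(Z > 0.733) ≈ 0.4634. With α = 0.05, fail to reject H₀.

z = -0.73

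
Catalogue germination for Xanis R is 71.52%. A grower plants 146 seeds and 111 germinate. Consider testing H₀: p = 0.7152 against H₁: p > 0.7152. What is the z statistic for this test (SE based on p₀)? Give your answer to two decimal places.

p̂ = 111/146 ≈ 0.7603.
SE = √(p₀(1−p₀)/n) = √(0.20369/146) = 0.0374.
z = (0.7603 − 0.7152)/0.0374 = 0.0451/0.0374 = 1.21.
p-value = P(Z > 1.207) ≈ 0.1138.

z = 1.21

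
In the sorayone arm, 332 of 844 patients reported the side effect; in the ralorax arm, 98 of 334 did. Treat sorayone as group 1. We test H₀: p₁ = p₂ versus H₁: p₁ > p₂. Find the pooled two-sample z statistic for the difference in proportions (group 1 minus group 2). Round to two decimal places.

z = 3.21

p̂₁ = 332/844 = 0.39336, p̂₂ = 98/334 = 0.29341.
Pooled p̂ = (332+98)/(844+334) = 430/1178 = 0.36503.
SE = √(0.231782 × 0.00417885) = 0.03112.
z = (0.39336 − 0.29341)/0.03112 = 0.09995/0.03112 = 3.21.
p-value = P(Z > 3.212) ≈ 0.0007.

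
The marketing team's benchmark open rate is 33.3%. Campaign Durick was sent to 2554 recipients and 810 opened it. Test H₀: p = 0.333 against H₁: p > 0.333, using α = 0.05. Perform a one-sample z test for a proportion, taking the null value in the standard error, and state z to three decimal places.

z = -1.700

p̂ = 810/2554 ≈ 0.317150.
Under H₀, SE = √(0.333·0.667/2554) = √(8.69659e-05) = 0.009326.
z = (0.317150 − 0.333)/0.009326 = -0.015850/0.009326 = -1.700.
p-value = P(Z > -1.700) ≈ 0.9554, so at α = 0.05 we fail to reject H₀.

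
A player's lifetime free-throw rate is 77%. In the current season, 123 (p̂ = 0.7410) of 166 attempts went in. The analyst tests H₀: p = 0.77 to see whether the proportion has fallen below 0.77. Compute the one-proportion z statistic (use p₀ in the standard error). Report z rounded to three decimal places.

p̂ = 123/166 ≈ 0.74096.
Standard error under H₀: √(0.77×0.23/166) = 0.03266.
z = (0.74096 − 0.77)/0.03266 = -0.02904/0.03266 = -0.889.

z = -0.889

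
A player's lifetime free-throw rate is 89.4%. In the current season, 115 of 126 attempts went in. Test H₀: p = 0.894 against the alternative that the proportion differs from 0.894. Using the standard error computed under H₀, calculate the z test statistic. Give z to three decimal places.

p̂ = 115/126 = 0.91270.
SE = √(p₀(1−p₀)/n) = √(0.094764/126) = 0.02742.
z = (0.91270 − 0.894)/0.02742 = 0.01870/0.02742 = 0.682.

z = 0.682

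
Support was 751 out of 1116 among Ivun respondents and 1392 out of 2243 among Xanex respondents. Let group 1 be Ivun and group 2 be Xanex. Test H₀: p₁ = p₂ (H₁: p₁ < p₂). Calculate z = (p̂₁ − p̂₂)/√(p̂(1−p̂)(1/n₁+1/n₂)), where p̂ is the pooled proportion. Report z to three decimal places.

p̂₁ = 751/1116 = 0.672939, p̂₂ = 1392/2243 = 0.620597.
Pooled p̂ = (751+1392)/(1116+2243) = 2143/3359 = 0.637987.
SE = √(0.230959 × 0.00134189) = 0.017605.
z = (0.672939 − 0.620597)/0.017605 = 0.052342/0.017605 = 2.973.
p-value = P(Z < 2.973) ≈ 0.9985.

z = 2.973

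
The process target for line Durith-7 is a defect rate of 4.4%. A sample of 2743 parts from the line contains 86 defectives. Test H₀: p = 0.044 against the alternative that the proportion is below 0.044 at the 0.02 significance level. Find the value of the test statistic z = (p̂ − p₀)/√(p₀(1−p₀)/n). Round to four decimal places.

z = -3.2297

p̂ = 86/2743 ≈ 0.0313525.
Standard error under H₀: √(0.044×0.956/2743) = 0.0039160.
z = (0.0313525 − 0.044)/0.0039160 = -0.0126475/0.0039160 = -3.2297.
p-value = P(Z < -3.230) ≈ 0.0006. With α = 0.02, reject H₀.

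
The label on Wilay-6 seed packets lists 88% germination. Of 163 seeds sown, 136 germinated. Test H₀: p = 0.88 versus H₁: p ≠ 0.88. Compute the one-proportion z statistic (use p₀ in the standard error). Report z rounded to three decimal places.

z = -1.793

p̂ = 136/163 = 0.83436.
Under H₀, SE = √(0.88·0.12/163) = √(0.000647853) = 0.02545.
z = (0.83436 − 0.88)/0.02545 = -0.04564/0.02545 = -1.793.
p-value = 2·P(Z > 1.793) ≈ 0.0729.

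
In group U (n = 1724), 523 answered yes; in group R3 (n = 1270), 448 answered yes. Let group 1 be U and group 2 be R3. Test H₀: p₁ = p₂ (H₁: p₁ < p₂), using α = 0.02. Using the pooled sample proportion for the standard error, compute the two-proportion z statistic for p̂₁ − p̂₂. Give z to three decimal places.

z = -2.853

p̂₁ = 523/1724 ≈ 0.303364, p̂₂ = 448/1270 ≈ 0.352756.
Pooled p̂ = (523+448)/(1724+1270) = 971/2994 = 0.324315.
SE = √(p̂(1−p̂)(1/n₁+1/n₂)) = √(0.324315·0.675685·0.00136745) = √(0.000299656) = 0.017311.
z = (0.303364 − 0.352756)/0.017311 = -0.049392/0.017311 = -2.853.
p-value = P(Z < -2.853) ≈ 0.0022, so at α = 0.02 we reject H₀.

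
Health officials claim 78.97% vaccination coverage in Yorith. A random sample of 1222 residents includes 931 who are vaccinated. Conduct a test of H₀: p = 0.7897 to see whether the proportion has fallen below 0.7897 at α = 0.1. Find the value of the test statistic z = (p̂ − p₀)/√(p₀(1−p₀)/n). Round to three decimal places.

p̂ = 931/1222 ≈ 0.761866.
Under H₀, SE = √(0.7897·0.2103/1222) = √(0.000135903) = 0.011658.
z = (0.761866 − 0.7897)/0.011658 = -0.027834/0.011658 = -2.388.
p-value = P(Z < -2.388) ≈ 0.0085; since p < α = 0.1, reject H₀.

z = -2.388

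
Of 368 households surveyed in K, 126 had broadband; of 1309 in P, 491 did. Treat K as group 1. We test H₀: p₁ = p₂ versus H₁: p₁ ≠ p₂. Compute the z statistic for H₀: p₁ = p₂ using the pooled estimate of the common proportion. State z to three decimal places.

z = -1.149

p̂₁ = 126/368 ≈ 0.342391, p̂₂ = 491/1309 ≈ 0.375095.
Pooled p̂ = (126+491)/(368+1309) = 617/1677 = 0.367919.
SE = √(p̂(1−p̂)(1/n₁+1/n₂)) = √(0.367919·0.632081·0.00348133) = √(0.0008096) = 0.028453.
z = (0.342391 − 0.375095)/0.028453 = -0.032704/0.028453 = -1.149.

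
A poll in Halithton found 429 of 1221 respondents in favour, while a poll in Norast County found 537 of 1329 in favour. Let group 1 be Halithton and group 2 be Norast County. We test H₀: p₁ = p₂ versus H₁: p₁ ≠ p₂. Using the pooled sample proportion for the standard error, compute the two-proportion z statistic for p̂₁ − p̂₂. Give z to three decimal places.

z = -2.741

p̂₁ = 429/1221 = 0.35135, p̂₂ = 537/1329 = 0.40406.
Pooled p̂ = (429+537)/(1221+1329) = 966/2550 = 0.37882.
SE = √(0.235316 × 0.00157145) = 0.01923.
z = (0.35135 − 0.40406)/0.01923 = -0.05271/0.01923 = -2.741.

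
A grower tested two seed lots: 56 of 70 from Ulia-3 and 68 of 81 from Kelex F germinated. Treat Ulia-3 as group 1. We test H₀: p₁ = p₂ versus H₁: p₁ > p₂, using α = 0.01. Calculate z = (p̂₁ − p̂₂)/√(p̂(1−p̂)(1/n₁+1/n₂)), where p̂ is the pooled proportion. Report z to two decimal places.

p̂₁ = 56/70 ≈ 0.8000, p̂₂ = 68/81 ≈ 0.8395.
Pooled p̂ = (56+68)/(70+81) = 124/151 = 0.8212.
SE = √(0.146836 × 0.0266314) = 0.0625.
z = (0.8000 − 0.8395)/0.0625 = -0.0395/0.0625 = -0.63.
p-value = P(Z > -0.632) ≈ 0.7362. With α = 0.01, fail to reject H₀.

z = -0.63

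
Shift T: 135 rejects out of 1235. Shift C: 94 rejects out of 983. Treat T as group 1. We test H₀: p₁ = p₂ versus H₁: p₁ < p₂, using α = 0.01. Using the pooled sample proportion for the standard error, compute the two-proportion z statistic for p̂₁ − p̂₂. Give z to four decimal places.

z = 1.0523

p̂₁ = 135/1235 ≈ 0.109312, p̂₂ = 94/983 ≈ 0.095626.
Pooled p̂ = (135+94)/(1235+983) = 229/2218 = 0.103246.
SE = √(p̂(1−p̂)(1/n₁+1/n₂)) = √(0.103246·0.896754·0.00182701) = √(0.000169156) = 0.013006.
z = (0.109312 − 0.095626)/0.013006 = 0.013686/0.013006 = 1.0523.
p-value = P(Z < 1.052) ≈ 0.8537. With α = 0.01, fail to reject H₀.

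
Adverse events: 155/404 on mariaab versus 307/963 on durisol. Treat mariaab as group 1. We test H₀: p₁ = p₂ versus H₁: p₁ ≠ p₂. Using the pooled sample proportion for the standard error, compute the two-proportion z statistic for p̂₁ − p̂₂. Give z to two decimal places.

p̂₁ = 155/404 = 0.38366, p̂₂ = 307/963 = 0.31880.
Pooled p̂ = (155+307)/(404+963) = 462/1367 = 0.33797.
SE = √(0.223745 × 0.00351367) = 0.02804.
z = (0.38366 − 0.31880)/0.02804 = 0.06486/0.02804 = 2.31.

z = 2.31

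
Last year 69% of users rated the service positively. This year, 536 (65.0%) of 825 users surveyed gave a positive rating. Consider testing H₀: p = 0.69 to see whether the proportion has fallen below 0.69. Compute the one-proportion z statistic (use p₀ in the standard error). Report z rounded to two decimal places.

p̂ = 536/825 ≈ 0.6497.
Under H₀, SE = √(0.69·0.31/825) = √(0.000259273) = 0.0161.
z = (0.6497 − 0.69)/0.0161 = -0.0403/0.0161 = -2.50.

z = -2.50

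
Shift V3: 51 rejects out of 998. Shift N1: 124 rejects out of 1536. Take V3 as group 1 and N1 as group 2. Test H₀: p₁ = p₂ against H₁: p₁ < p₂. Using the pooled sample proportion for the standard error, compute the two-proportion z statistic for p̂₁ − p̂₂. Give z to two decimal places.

p̂₁ = 51/998 = 0.0511, p̂₂ = 124/1536 = 0.0807.
Pooled p̂ = (51+124)/(998+1536) = 175/2534 = 0.0691.
SE = √(p̂(1−p̂)(1/n₁+1/n₂)) = √(0.0691·0.9309·0.00165305) = √(0.000106277) = 0.0103.
z = (0.0511 − 0.0807)/0.0103 = -0.0296/0.0103 = -2.87.

z = -2.87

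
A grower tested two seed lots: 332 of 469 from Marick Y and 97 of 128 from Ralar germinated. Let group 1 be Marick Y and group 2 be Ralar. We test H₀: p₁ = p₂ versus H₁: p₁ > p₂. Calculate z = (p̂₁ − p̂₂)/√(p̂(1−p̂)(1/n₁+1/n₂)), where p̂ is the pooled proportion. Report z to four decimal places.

z = -1.1133

p̂₁ = 332/469 = 0.707889, p̂₂ = 97/128 = 0.757812.
Pooled p̂ = (332+97)/(469+128) = 429/597 = 0.718593.
SE = √(0.202217 × 0.0099447) = 0.044844.
z = (0.707889 − 0.757812)/0.044844 = -0.049923/0.044844 = -1.1133.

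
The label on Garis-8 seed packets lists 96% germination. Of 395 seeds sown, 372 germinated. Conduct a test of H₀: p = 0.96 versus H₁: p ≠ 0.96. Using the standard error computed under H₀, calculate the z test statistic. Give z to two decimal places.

p̂ = 372/395 = 0.94177.
Under H₀, SE = √(0.96·0.04/395) = √(9.72152e-05) = 0.00986.
z = (0.94177 − 0.96)/0.00986 = -0.01823/0.00986 = -1.85.

z = -1.85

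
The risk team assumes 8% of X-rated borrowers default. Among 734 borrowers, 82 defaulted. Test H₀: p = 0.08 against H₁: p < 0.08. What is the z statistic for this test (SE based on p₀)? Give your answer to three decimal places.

z = 3.167

p̂ = 82/734 = 0.111717.
SE = √(p₀(1−p₀)/n) = √(0.0736/734) = 0.010014.
z = (0.111717 − 0.08)/0.010014 = 0.031717/0.010014 = 3.167.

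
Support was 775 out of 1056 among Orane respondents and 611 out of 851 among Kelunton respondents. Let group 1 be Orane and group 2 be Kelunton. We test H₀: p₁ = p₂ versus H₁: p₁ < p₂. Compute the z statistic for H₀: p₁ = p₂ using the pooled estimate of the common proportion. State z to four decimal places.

z = 0.7757

p̂₁ = 775/1056 = 0.733902, p̂₂ = 611/851 = 0.717979.
Pooled p̂ = (775+611)/(1056+851) = 1386/1907 = 0.726796.
SE = √(0.198564 × 0.00212206) = 0.020527.
z = (0.733902 − 0.717979)/0.020527 = 0.015923/0.020527 = 0.7757.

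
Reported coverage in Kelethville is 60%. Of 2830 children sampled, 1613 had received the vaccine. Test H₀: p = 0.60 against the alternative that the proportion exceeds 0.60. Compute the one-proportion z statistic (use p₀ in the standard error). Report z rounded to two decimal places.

p̂ = 1613/2830 ≈ 0.5700.
Under H₀, SE = √(0.6·0.4/2830) = √(8.48057e-05) = 0.0092.
z = (0.5700 − 0.6)/0.0092 = -0.0300/0.0092 = -3.26.

z = -3.26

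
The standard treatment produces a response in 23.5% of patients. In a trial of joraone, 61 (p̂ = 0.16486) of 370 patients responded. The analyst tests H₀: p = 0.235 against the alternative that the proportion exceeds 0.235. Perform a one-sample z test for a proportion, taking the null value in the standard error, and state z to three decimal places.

z = -3.182

p̂ = 61/370 ≈ 0.16486.
Standard error under H₀: √(0.235×0.765/370) = 0.02204.
z = (0.16486 − 0.235)/0.02204 = -0.07014/0.02204 = -3.182.
p-value = P(Z > -3.182) ≈ 0.9993.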